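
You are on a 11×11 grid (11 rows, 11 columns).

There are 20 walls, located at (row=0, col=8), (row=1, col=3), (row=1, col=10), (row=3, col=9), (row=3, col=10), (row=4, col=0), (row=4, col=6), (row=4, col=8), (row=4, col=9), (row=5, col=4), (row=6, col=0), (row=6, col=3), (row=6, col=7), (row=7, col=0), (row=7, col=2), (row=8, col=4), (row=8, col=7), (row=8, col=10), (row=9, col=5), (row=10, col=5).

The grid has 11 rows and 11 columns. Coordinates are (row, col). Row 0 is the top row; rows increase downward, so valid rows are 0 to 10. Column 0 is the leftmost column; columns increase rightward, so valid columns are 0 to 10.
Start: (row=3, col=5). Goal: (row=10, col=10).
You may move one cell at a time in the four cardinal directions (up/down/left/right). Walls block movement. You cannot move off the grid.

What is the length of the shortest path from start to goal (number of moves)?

Answer: Shortest path length: 12

Derivation:
BFS from (row=3, col=5) until reaching (row=10, col=10):
  Distance 0: (row=3, col=5)
  Distance 1: (row=2, col=5), (row=3, col=4), (row=3, col=6), (row=4, col=5)
  Distance 2: (row=1, col=5), (row=2, col=4), (row=2, col=6), (row=3, col=3), (row=3, col=7), (row=4, col=4), (row=5, col=5)
  Distance 3: (row=0, col=5), (row=1, col=4), (row=1, col=6), (row=2, col=3), (row=2, col=7), (row=3, col=2), (row=3, col=8), (row=4, col=3), (row=4, col=7), (row=5, col=6), (row=6, col=5)
  Distance 4: (row=0, col=4), (row=0, col=6), (row=1, col=7), (row=2, col=2), (row=2, col=8), (row=3, col=1), (row=4, col=2), (row=5, col=3), (row=5, col=7), (row=6, col=4), (row=6, col=6), (row=7, col=5)
  Distance 5: (row=0, col=3), (row=0, col=7), (row=1, col=2), (row=1, col=8), (row=2, col=1), (row=2, col=9), (row=3, col=0), (row=4, col=1), (row=5, col=2), (row=5, col=8), (row=7, col=4), (row=7, col=6), (row=8, col=5)
  Distance 6: (row=0, col=2), (row=1, col=1), (row=1, col=9), (row=2, col=0), (row=2, col=10), (row=5, col=1), (row=5, col=9), (row=6, col=2), (row=6, col=8), (row=7, col=3), (row=7, col=7), (row=8, col=6)
  Distance 7: (row=0, col=1), (row=0, col=9), (row=1, col=0), (row=5, col=0), (row=5, col=10), (row=6, col=1), (row=6, col=9), (row=7, col=8), (row=8, col=3), (row=9, col=6)
  Distance 8: (row=0, col=0), (row=0, col=10), (row=4, col=10), (row=6, col=10), (row=7, col=1), (row=7, col=9), (row=8, col=2), (row=8, col=8), (row=9, col=3), (row=9, col=7), (row=10, col=6)
  Distance 9: (row=7, col=10), (row=8, col=1), (row=8, col=9), (row=9, col=2), (row=9, col=4), (row=9, col=8), (row=10, col=3), (row=10, col=7)
  Distance 10: (row=8, col=0), (row=9, col=1), (row=9, col=9), (row=10, col=2), (row=10, col=4), (row=10, col=8)
  Distance 11: (row=9, col=0), (row=9, col=10), (row=10, col=1), (row=10, col=9)
  Distance 12: (row=10, col=0), (row=10, col=10)  <- goal reached here
One shortest path (12 moves): (row=3, col=5) -> (row=3, col=6) -> (row=3, col=7) -> (row=4, col=7) -> (row=5, col=7) -> (row=5, col=8) -> (row=5, col=9) -> (row=6, col=9) -> (row=7, col=9) -> (row=8, col=9) -> (row=9, col=9) -> (row=9, col=10) -> (row=10, col=10)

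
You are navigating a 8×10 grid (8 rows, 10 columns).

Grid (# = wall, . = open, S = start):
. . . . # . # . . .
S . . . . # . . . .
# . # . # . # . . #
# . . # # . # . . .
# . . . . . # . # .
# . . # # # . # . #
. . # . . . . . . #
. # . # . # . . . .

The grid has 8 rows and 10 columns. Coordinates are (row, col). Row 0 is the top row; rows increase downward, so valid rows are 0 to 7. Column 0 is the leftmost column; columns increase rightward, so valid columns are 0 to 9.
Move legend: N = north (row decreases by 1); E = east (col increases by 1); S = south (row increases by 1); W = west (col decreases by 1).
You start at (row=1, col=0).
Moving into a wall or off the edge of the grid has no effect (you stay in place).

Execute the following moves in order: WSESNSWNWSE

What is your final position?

Start: (row=1, col=0)
  W (west): blocked, stay at (row=1, col=0)
  S (south): blocked, stay at (row=1, col=0)
  E (east): (row=1, col=0) -> (row=1, col=1)
  S (south): (row=1, col=1) -> (row=2, col=1)
  N (north): (row=2, col=1) -> (row=1, col=1)
  S (south): (row=1, col=1) -> (row=2, col=1)
  W (west): blocked, stay at (row=2, col=1)
  N (north): (row=2, col=1) -> (row=1, col=1)
  W (west): (row=1, col=1) -> (row=1, col=0)
  S (south): blocked, stay at (row=1, col=0)
  E (east): (row=1, col=0) -> (row=1, col=1)
Final: (row=1, col=1)

Answer: Final position: (row=1, col=1)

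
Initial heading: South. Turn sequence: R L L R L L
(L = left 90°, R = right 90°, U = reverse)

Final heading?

Start: South
  R (right (90° clockwise)) -> West
  L (left (90° counter-clockwise)) -> South
  L (left (90° counter-clockwise)) -> East
  R (right (90° clockwise)) -> South
  L (left (90° counter-clockwise)) -> East
  L (left (90° counter-clockwise)) -> North
Final: North

Answer: Final heading: North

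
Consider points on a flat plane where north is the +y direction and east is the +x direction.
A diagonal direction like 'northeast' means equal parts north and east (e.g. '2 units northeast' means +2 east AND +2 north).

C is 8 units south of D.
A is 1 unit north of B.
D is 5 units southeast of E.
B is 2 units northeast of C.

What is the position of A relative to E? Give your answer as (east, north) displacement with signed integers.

Place E at the origin (east=0, north=0).
  D is 5 units southeast of E: delta (east=+5, north=-5); D at (east=5, north=-5).
  C is 8 units south of D: delta (east=+0, north=-8); C at (east=5, north=-13).
  B is 2 units northeast of C: delta (east=+2, north=+2); B at (east=7, north=-11).
  A is 1 unit north of B: delta (east=+0, north=+1); A at (east=7, north=-10).
Therefore A relative to E: (east=7, north=-10).

Answer: A is at (east=7, north=-10) relative to E.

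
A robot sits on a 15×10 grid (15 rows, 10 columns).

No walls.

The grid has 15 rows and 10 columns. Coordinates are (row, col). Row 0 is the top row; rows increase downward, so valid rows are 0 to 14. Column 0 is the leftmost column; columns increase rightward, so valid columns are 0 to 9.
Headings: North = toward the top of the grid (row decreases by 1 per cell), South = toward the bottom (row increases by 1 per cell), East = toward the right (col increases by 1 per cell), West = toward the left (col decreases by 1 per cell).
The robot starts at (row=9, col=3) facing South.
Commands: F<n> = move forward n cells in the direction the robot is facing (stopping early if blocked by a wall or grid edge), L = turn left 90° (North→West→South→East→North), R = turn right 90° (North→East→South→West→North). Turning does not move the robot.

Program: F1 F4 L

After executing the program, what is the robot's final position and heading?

Start: (row=9, col=3), facing South
  F1: move forward 1, now at (row=10, col=3)
  F4: move forward 4, now at (row=14, col=3)
  L: turn left, now facing East
Final: (row=14, col=3), facing East

Answer: Final position: (row=14, col=3), facing East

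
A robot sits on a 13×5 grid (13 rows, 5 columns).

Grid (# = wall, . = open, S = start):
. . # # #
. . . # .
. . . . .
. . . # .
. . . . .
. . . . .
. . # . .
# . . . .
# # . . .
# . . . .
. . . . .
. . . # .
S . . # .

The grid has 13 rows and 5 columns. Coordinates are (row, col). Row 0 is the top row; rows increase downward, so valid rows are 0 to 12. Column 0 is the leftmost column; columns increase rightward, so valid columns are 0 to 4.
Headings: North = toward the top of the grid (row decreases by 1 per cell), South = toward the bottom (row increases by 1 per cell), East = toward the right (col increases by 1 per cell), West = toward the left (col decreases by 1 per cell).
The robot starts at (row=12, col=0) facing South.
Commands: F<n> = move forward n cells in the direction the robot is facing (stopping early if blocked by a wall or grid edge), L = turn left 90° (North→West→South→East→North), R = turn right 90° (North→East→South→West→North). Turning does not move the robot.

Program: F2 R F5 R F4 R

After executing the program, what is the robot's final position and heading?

Start: (row=12, col=0), facing South
  F2: move forward 0/2 (blocked), now at (row=12, col=0)
  R: turn right, now facing West
  F5: move forward 0/5 (blocked), now at (row=12, col=0)
  R: turn right, now facing North
  F4: move forward 2/4 (blocked), now at (row=10, col=0)
  R: turn right, now facing East
Final: (row=10, col=0), facing East

Answer: Final position: (row=10, col=0), facing East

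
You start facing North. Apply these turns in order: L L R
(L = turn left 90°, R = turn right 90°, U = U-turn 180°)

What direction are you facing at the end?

Start: North
  L (left (90° counter-clockwise)) -> West
  L (left (90° counter-clockwise)) -> South
  R (right (90° clockwise)) -> West
Final: West

Answer: Final heading: West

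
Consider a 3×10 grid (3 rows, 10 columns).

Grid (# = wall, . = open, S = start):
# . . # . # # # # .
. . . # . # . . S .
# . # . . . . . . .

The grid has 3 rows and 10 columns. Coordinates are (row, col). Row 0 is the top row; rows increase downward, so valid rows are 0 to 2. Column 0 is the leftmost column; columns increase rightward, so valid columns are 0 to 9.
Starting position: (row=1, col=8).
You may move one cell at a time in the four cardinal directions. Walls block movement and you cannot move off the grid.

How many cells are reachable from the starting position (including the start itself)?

Answer: Reachable cells: 14

Derivation:
BFS flood-fill from (row=1, col=8):
  Distance 0: (row=1, col=8)
  Distance 1: (row=1, col=7), (row=1, col=9), (row=2, col=8)
  Distance 2: (row=0, col=9), (row=1, col=6), (row=2, col=7), (row=2, col=9)
  Distance 3: (row=2, col=6)
  Distance 4: (row=2, col=5)
  Distance 5: (row=2, col=4)
  Distance 6: (row=1, col=4), (row=2, col=3)
  Distance 7: (row=0, col=4)
Total reachable: 14 (grid has 20 open cells total)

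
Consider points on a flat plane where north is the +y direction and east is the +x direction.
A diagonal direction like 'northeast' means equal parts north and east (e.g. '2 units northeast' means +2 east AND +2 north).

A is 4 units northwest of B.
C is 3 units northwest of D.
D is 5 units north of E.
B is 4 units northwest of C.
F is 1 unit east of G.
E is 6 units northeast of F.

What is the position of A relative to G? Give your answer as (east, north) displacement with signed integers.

Answer: A is at (east=-4, north=22) relative to G.

Derivation:
Place G at the origin (east=0, north=0).
  F is 1 unit east of G: delta (east=+1, north=+0); F at (east=1, north=0).
  E is 6 units northeast of F: delta (east=+6, north=+6); E at (east=7, north=6).
  D is 5 units north of E: delta (east=+0, north=+5); D at (east=7, north=11).
  C is 3 units northwest of D: delta (east=-3, north=+3); C at (east=4, north=14).
  B is 4 units northwest of C: delta (east=-4, north=+4); B at (east=0, north=18).
  A is 4 units northwest of B: delta (east=-4, north=+4); A at (east=-4, north=22).
Therefore A relative to G: (east=-4, north=22).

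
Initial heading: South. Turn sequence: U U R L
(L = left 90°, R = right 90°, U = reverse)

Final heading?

Answer: Final heading: South

Derivation:
Start: South
  U (U-turn (180°)) -> North
  U (U-turn (180°)) -> South
  R (right (90° clockwise)) -> West
  L (left (90° counter-clockwise)) -> South
Final: South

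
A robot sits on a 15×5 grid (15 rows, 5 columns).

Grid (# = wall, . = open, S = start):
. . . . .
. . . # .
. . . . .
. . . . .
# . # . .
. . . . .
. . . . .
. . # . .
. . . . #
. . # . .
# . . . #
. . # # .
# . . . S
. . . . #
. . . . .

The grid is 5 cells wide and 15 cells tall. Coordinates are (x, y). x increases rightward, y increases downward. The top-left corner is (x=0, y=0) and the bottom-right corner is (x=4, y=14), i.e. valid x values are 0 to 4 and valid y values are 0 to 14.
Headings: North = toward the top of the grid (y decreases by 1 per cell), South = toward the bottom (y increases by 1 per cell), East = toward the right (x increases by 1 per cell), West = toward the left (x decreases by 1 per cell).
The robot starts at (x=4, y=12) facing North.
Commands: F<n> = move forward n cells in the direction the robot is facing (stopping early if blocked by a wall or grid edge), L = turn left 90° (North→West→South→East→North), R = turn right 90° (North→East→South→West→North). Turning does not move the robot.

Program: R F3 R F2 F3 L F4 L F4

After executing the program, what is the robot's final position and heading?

Answer: Final position: (x=4, y=11), facing North

Derivation:
Start: (x=4, y=12), facing North
  R: turn right, now facing East
  F3: move forward 0/3 (blocked), now at (x=4, y=12)
  R: turn right, now facing South
  F2: move forward 0/2 (blocked), now at (x=4, y=12)
  F3: move forward 0/3 (blocked), now at (x=4, y=12)
  L: turn left, now facing East
  F4: move forward 0/4 (blocked), now at (x=4, y=12)
  L: turn left, now facing North
  F4: move forward 1/4 (blocked), now at (x=4, y=11)
Final: (x=4, y=11), facing North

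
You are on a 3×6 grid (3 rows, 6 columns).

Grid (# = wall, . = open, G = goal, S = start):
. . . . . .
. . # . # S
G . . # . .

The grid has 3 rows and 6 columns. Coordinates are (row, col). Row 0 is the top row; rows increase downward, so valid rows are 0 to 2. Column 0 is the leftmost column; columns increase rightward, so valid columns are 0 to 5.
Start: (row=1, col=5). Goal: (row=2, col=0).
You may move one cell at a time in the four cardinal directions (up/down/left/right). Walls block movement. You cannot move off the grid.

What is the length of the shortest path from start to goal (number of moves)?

Answer: Shortest path length: 8

Derivation:
BFS from (row=1, col=5) until reaching (row=2, col=0):
  Distance 0: (row=1, col=5)
  Distance 1: (row=0, col=5), (row=2, col=5)
  Distance 2: (row=0, col=4), (row=2, col=4)
  Distance 3: (row=0, col=3)
  Distance 4: (row=0, col=2), (row=1, col=3)
  Distance 5: (row=0, col=1)
  Distance 6: (row=0, col=0), (row=1, col=1)
  Distance 7: (row=1, col=0), (row=2, col=1)
  Distance 8: (row=2, col=0), (row=2, col=2)  <- goal reached here
One shortest path (8 moves): (row=1, col=5) -> (row=0, col=5) -> (row=0, col=4) -> (row=0, col=3) -> (row=0, col=2) -> (row=0, col=1) -> (row=0, col=0) -> (row=1, col=0) -> (row=2, col=0)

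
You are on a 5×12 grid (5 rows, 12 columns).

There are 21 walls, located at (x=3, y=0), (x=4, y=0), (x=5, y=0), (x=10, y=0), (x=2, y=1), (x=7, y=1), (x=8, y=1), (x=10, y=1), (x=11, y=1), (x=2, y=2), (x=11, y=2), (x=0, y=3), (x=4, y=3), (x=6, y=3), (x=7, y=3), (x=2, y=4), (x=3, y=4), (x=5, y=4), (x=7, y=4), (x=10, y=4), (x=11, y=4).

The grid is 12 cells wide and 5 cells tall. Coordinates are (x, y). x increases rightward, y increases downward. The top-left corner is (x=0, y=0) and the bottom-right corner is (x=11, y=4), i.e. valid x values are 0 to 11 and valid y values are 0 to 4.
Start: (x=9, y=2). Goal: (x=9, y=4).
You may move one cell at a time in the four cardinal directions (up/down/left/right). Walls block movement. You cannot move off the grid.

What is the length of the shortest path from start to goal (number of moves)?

BFS from (x=9, y=2) until reaching (x=9, y=4):
  Distance 0: (x=9, y=2)
  Distance 1: (x=9, y=1), (x=8, y=2), (x=10, y=2), (x=9, y=3)
  Distance 2: (x=9, y=0), (x=7, y=2), (x=8, y=3), (x=10, y=3), (x=9, y=4)  <- goal reached here
One shortest path (2 moves): (x=9, y=2) -> (x=9, y=3) -> (x=9, y=4)

Answer: Shortest path length: 2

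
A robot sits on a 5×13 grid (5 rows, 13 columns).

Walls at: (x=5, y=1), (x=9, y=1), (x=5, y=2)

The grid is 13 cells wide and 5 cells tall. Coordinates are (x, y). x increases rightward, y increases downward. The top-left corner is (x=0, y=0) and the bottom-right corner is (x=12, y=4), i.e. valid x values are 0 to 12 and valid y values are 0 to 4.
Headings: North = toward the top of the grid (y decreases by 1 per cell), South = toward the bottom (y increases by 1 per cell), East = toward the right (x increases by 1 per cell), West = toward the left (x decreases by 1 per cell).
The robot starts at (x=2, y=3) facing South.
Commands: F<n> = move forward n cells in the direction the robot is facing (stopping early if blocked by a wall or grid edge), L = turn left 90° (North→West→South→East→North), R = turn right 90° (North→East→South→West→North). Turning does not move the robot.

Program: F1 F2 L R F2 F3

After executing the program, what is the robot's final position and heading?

Start: (x=2, y=3), facing South
  F1: move forward 1, now at (x=2, y=4)
  F2: move forward 0/2 (blocked), now at (x=2, y=4)
  L: turn left, now facing East
  R: turn right, now facing South
  F2: move forward 0/2 (blocked), now at (x=2, y=4)
  F3: move forward 0/3 (blocked), now at (x=2, y=4)
Final: (x=2, y=4), facing South

Answer: Final position: (x=2, y=4), facing South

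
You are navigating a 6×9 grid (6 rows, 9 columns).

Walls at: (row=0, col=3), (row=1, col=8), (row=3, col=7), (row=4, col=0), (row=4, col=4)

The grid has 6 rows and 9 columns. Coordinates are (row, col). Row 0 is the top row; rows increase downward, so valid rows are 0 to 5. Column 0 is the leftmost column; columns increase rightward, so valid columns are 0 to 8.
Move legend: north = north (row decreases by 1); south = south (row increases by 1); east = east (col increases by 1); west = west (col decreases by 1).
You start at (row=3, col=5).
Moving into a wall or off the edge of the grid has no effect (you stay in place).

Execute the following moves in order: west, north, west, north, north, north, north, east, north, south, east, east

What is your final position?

Answer: Final position: (row=1, col=6)

Derivation:
Start: (row=3, col=5)
  west (west): (row=3, col=5) -> (row=3, col=4)
  north (north): (row=3, col=4) -> (row=2, col=4)
  west (west): (row=2, col=4) -> (row=2, col=3)
  north (north): (row=2, col=3) -> (row=1, col=3)
  [×3]north (north): blocked, stay at (row=1, col=3)
  east (east): (row=1, col=3) -> (row=1, col=4)
  north (north): (row=1, col=4) -> (row=0, col=4)
  south (south): (row=0, col=4) -> (row=1, col=4)
  east (east): (row=1, col=4) -> (row=1, col=5)
  east (east): (row=1, col=5) -> (row=1, col=6)
Final: (row=1, col=6)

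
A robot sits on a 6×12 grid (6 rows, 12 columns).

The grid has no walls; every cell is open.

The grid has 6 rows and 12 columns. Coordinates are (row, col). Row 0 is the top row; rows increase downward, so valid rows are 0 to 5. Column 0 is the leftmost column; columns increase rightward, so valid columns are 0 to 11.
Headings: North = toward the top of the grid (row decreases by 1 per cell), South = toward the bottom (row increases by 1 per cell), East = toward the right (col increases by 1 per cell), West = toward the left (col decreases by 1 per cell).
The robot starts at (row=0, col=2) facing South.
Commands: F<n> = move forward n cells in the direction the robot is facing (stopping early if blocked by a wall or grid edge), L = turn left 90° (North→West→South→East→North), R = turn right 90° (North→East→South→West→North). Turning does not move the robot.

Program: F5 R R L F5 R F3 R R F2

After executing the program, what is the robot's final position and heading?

Answer: Final position: (row=4, col=0), facing South

Derivation:
Start: (row=0, col=2), facing South
  F5: move forward 5, now at (row=5, col=2)
  R: turn right, now facing West
  R: turn right, now facing North
  L: turn left, now facing West
  F5: move forward 2/5 (blocked), now at (row=5, col=0)
  R: turn right, now facing North
  F3: move forward 3, now at (row=2, col=0)
  R: turn right, now facing East
  R: turn right, now facing South
  F2: move forward 2, now at (row=4, col=0)
Final: (row=4, col=0), facing South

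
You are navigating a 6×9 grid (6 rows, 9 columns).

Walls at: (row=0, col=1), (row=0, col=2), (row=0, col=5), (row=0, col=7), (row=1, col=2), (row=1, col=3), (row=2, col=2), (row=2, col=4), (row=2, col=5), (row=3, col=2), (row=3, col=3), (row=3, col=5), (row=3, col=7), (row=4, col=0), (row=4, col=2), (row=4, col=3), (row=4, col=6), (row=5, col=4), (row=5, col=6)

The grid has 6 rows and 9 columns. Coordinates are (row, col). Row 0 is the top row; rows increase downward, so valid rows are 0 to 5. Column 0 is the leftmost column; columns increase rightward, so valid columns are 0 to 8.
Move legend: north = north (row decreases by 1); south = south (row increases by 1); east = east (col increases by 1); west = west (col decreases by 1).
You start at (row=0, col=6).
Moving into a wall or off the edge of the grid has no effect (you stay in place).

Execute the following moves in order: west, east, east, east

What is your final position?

Answer: Final position: (row=0, col=6)

Derivation:
Start: (row=0, col=6)
  west (west): blocked, stay at (row=0, col=6)
  [×3]east (east): blocked, stay at (row=0, col=6)
Final: (row=0, col=6)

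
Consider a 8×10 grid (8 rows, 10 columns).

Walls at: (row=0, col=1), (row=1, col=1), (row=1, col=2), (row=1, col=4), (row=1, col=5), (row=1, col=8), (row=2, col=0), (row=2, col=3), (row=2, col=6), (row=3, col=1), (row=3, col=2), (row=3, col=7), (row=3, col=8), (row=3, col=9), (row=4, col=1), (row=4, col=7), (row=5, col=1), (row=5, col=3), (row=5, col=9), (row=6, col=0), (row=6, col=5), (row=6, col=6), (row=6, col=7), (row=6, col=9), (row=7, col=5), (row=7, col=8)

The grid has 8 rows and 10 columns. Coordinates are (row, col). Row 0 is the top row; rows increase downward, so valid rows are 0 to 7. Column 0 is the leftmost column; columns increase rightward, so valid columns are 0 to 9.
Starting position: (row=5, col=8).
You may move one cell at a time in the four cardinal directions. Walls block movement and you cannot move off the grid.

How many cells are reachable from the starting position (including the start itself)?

BFS flood-fill from (row=5, col=8):
  Distance 0: (row=5, col=8)
  Distance 1: (row=4, col=8), (row=5, col=7), (row=6, col=8)
  Distance 2: (row=4, col=9), (row=5, col=6)
  Distance 3: (row=4, col=6), (row=5, col=5)
  Distance 4: (row=3, col=6), (row=4, col=5), (row=5, col=4)
  Distance 5: (row=3, col=5), (row=4, col=4), (row=6, col=4)
  Distance 6: (row=2, col=5), (row=3, col=4), (row=4, col=3), (row=6, col=3), (row=7, col=4)
  Distance 7: (row=2, col=4), (row=3, col=3), (row=4, col=2), (row=6, col=2), (row=7, col=3)
  Distance 8: (row=5, col=2), (row=6, col=1), (row=7, col=2)
  Distance 9: (row=7, col=1)
  Distance 10: (row=7, col=0)
Total reachable: 29 (grid has 54 open cells total)

Answer: Reachable cells: 29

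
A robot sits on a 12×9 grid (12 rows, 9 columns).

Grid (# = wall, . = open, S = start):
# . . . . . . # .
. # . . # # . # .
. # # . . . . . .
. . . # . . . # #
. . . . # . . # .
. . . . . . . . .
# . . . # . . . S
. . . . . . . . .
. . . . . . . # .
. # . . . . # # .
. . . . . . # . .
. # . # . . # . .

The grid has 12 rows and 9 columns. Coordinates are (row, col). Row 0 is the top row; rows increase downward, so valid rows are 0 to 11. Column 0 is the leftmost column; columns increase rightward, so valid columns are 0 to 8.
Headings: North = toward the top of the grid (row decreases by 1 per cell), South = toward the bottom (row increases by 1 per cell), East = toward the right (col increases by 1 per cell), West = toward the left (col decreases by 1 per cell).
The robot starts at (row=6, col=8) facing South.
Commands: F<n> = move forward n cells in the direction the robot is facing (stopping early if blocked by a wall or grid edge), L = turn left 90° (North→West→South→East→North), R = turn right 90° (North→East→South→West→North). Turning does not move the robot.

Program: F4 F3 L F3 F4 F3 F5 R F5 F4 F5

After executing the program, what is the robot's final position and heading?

Answer: Final position: (row=11, col=8), facing South

Derivation:
Start: (row=6, col=8), facing South
  F4: move forward 4, now at (row=10, col=8)
  F3: move forward 1/3 (blocked), now at (row=11, col=8)
  L: turn left, now facing East
  F3: move forward 0/3 (blocked), now at (row=11, col=8)
  F4: move forward 0/4 (blocked), now at (row=11, col=8)
  F3: move forward 0/3 (blocked), now at (row=11, col=8)
  F5: move forward 0/5 (blocked), now at (row=11, col=8)
  R: turn right, now facing South
  F5: move forward 0/5 (blocked), now at (row=11, col=8)
  F4: move forward 0/4 (blocked), now at (row=11, col=8)
  F5: move forward 0/5 (blocked), now at (row=11, col=8)
Final: (row=11, col=8), facing South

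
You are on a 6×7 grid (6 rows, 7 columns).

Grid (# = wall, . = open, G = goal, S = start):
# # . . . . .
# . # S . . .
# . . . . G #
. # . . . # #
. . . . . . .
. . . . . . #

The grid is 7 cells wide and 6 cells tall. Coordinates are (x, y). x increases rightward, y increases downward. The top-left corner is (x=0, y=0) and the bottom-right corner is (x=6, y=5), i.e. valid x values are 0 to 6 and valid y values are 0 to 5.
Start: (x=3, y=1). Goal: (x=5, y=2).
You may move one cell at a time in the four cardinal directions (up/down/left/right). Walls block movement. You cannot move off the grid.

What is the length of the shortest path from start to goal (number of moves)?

Answer: Shortest path length: 3

Derivation:
BFS from (x=3, y=1) until reaching (x=5, y=2):
  Distance 0: (x=3, y=1)
  Distance 1: (x=3, y=0), (x=4, y=1), (x=3, y=2)
  Distance 2: (x=2, y=0), (x=4, y=0), (x=5, y=1), (x=2, y=2), (x=4, y=2), (x=3, y=3)
  Distance 3: (x=5, y=0), (x=6, y=1), (x=1, y=2), (x=5, y=2), (x=2, y=3), (x=4, y=3), (x=3, y=4)  <- goal reached here
One shortest path (3 moves): (x=3, y=1) -> (x=4, y=1) -> (x=5, y=1) -> (x=5, y=2)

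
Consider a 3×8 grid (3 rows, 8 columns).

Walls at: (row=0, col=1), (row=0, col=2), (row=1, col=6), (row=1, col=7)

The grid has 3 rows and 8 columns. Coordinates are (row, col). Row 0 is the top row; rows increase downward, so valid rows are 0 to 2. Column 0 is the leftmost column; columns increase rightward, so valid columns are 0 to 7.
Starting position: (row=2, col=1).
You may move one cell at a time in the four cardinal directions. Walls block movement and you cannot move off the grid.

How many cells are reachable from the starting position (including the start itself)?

BFS flood-fill from (row=2, col=1):
  Distance 0: (row=2, col=1)
  Distance 1: (row=1, col=1), (row=2, col=0), (row=2, col=2)
  Distance 2: (row=1, col=0), (row=1, col=2), (row=2, col=3)
  Distance 3: (row=0, col=0), (row=1, col=3), (row=2, col=4)
  Distance 4: (row=0, col=3), (row=1, col=4), (row=2, col=5)
  Distance 5: (row=0, col=4), (row=1, col=5), (row=2, col=6)
  Distance 6: (row=0, col=5), (row=2, col=7)
  Distance 7: (row=0, col=6)
  Distance 8: (row=0, col=7)
Total reachable: 20 (grid has 20 open cells total)

Answer: Reachable cells: 20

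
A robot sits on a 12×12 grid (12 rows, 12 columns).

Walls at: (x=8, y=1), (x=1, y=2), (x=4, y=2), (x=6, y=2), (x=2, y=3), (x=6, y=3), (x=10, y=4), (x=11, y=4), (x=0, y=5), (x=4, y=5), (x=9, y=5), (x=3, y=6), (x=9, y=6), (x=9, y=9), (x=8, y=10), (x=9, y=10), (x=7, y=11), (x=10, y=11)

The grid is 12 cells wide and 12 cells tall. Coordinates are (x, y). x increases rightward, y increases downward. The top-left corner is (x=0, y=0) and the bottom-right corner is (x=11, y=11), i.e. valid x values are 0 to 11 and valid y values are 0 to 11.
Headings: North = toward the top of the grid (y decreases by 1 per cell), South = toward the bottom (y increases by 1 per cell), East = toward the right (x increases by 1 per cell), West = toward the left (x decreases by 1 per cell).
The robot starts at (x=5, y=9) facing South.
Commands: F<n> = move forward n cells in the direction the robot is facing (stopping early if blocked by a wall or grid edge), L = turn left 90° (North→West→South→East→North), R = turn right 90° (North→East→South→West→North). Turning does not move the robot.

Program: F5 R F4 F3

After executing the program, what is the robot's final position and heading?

Answer: Final position: (x=0, y=11), facing West

Derivation:
Start: (x=5, y=9), facing South
  F5: move forward 2/5 (blocked), now at (x=5, y=11)
  R: turn right, now facing West
  F4: move forward 4, now at (x=1, y=11)
  F3: move forward 1/3 (blocked), now at (x=0, y=11)
Final: (x=0, y=11), facing West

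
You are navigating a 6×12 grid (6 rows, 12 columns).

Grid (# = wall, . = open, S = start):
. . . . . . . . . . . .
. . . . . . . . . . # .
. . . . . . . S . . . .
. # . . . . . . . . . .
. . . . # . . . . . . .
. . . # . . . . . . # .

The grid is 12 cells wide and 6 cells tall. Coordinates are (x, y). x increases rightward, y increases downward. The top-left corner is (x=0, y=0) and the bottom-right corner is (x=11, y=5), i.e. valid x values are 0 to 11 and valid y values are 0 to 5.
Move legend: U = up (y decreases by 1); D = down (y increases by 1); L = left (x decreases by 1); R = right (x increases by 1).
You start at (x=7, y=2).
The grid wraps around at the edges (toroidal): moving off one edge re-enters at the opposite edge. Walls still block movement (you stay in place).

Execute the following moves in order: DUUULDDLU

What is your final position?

Answer: Final position: (x=5, y=1)

Derivation:
Start: (x=7, y=2)
  D (down): (x=7, y=2) -> (x=7, y=3)
  U (up): (x=7, y=3) -> (x=7, y=2)
  U (up): (x=7, y=2) -> (x=7, y=1)
  U (up): (x=7, y=1) -> (x=7, y=0)
  L (left): (x=7, y=0) -> (x=6, y=0)
  D (down): (x=6, y=0) -> (x=6, y=1)
  D (down): (x=6, y=1) -> (x=6, y=2)
  L (left): (x=6, y=2) -> (x=5, y=2)
  U (up): (x=5, y=2) -> (x=5, y=1)
Final: (x=5, y=1)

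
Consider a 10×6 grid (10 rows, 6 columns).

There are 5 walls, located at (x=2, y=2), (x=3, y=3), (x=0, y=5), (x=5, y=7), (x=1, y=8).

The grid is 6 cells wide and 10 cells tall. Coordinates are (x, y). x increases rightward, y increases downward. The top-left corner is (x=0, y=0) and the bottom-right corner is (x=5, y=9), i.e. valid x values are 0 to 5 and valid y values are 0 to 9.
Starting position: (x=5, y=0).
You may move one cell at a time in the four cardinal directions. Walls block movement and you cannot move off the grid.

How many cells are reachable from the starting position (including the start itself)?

Answer: Reachable cells: 55

Derivation:
BFS flood-fill from (x=5, y=0):
  Distance 0: (x=5, y=0)
  Distance 1: (x=4, y=0), (x=5, y=1)
  Distance 2: (x=3, y=0), (x=4, y=1), (x=5, y=2)
  Distance 3: (x=2, y=0), (x=3, y=1), (x=4, y=2), (x=5, y=3)
  Distance 4: (x=1, y=0), (x=2, y=1), (x=3, y=2), (x=4, y=3), (x=5, y=4)
  Distance 5: (x=0, y=0), (x=1, y=1), (x=4, y=4), (x=5, y=5)
  Distance 6: (x=0, y=1), (x=1, y=2), (x=3, y=4), (x=4, y=5), (x=5, y=6)
  Distance 7: (x=0, y=2), (x=1, y=3), (x=2, y=4), (x=3, y=5), (x=4, y=6)
  Distance 8: (x=0, y=3), (x=2, y=3), (x=1, y=4), (x=2, y=5), (x=3, y=6), (x=4, y=7)
  Distance 9: (x=0, y=4), (x=1, y=5), (x=2, y=6), (x=3, y=7), (x=4, y=8)
  Distance 10: (x=1, y=6), (x=2, y=7), (x=3, y=8), (x=5, y=8), (x=4, y=9)
  Distance 11: (x=0, y=6), (x=1, y=7), (x=2, y=8), (x=3, y=9), (x=5, y=9)
  Distance 12: (x=0, y=7), (x=2, y=9)
  Distance 13: (x=0, y=8), (x=1, y=9)
  Distance 14: (x=0, y=9)
Total reachable: 55 (grid has 55 open cells total)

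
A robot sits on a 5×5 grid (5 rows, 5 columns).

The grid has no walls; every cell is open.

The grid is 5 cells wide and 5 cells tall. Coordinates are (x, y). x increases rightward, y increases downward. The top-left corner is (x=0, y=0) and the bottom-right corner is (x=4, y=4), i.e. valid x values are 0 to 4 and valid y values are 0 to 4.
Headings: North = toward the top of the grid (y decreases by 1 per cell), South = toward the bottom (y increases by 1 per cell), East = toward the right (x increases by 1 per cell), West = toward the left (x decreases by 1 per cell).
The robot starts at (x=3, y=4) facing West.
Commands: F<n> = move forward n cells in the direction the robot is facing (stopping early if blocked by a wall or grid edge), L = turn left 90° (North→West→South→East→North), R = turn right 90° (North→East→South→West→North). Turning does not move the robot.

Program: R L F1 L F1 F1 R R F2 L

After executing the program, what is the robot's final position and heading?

Start: (x=3, y=4), facing West
  R: turn right, now facing North
  L: turn left, now facing West
  F1: move forward 1, now at (x=2, y=4)
  L: turn left, now facing South
  F1: move forward 0/1 (blocked), now at (x=2, y=4)
  F1: move forward 0/1 (blocked), now at (x=2, y=4)
  R: turn right, now facing West
  R: turn right, now facing North
  F2: move forward 2, now at (x=2, y=2)
  L: turn left, now facing West
Final: (x=2, y=2), facing West

Answer: Final position: (x=2, y=2), facing West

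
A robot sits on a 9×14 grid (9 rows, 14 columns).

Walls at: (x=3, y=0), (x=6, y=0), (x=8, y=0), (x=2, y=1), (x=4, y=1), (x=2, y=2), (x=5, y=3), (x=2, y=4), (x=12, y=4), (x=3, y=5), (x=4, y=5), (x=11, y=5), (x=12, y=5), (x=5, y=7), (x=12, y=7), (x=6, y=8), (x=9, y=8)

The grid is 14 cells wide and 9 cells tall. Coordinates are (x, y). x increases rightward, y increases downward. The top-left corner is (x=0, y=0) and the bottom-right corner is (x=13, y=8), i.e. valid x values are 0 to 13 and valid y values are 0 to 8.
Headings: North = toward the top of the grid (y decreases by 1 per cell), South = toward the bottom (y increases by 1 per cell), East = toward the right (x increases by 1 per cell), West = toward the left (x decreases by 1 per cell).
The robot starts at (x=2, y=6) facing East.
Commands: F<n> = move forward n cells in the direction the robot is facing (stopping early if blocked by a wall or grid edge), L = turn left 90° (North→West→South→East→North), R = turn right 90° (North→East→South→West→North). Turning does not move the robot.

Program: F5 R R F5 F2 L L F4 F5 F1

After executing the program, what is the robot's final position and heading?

Start: (x=2, y=6), facing East
  F5: move forward 5, now at (x=7, y=6)
  R: turn right, now facing South
  R: turn right, now facing West
  F5: move forward 5, now at (x=2, y=6)
  F2: move forward 2, now at (x=0, y=6)
  L: turn left, now facing South
  L: turn left, now facing East
  F4: move forward 4, now at (x=4, y=6)
  F5: move forward 5, now at (x=9, y=6)
  F1: move forward 1, now at (x=10, y=6)
Final: (x=10, y=6), facing East

Answer: Final position: (x=10, y=6), facing East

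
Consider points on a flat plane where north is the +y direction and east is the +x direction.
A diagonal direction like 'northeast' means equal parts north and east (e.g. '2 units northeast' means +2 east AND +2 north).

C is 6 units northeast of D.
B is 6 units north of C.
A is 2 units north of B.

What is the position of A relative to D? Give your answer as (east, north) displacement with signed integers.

Answer: A is at (east=6, north=14) relative to D.

Derivation:
Place D at the origin (east=0, north=0).
  C is 6 units northeast of D: delta (east=+6, north=+6); C at (east=6, north=6).
  B is 6 units north of C: delta (east=+0, north=+6); B at (east=6, north=12).
  A is 2 units north of B: delta (east=+0, north=+2); A at (east=6, north=14).
Therefore A relative to D: (east=6, north=14).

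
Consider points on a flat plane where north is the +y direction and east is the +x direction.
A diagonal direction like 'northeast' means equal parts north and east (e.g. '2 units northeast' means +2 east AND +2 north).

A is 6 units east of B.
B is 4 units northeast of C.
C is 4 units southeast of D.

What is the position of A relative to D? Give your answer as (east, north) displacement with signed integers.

Answer: A is at (east=14, north=0) relative to D.

Derivation:
Place D at the origin (east=0, north=0).
  C is 4 units southeast of D: delta (east=+4, north=-4); C at (east=4, north=-4).
  B is 4 units northeast of C: delta (east=+4, north=+4); B at (east=8, north=0).
  A is 6 units east of B: delta (east=+6, north=+0); A at (east=14, north=0).
Therefore A relative to D: (east=14, north=0).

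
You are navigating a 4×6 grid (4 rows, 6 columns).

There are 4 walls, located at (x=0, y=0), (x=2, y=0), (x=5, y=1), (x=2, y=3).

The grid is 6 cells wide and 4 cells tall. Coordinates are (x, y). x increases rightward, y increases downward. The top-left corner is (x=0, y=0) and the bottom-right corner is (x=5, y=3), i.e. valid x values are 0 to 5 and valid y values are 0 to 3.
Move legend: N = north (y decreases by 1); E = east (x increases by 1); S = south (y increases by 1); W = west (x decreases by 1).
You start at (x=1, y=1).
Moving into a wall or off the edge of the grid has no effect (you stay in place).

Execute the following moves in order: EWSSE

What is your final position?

Start: (x=1, y=1)
  E (east): (x=1, y=1) -> (x=2, y=1)
  W (west): (x=2, y=1) -> (x=1, y=1)
  S (south): (x=1, y=1) -> (x=1, y=2)
  S (south): (x=1, y=2) -> (x=1, y=3)
  E (east): blocked, stay at (x=1, y=3)
Final: (x=1, y=3)

Answer: Final position: (x=1, y=3)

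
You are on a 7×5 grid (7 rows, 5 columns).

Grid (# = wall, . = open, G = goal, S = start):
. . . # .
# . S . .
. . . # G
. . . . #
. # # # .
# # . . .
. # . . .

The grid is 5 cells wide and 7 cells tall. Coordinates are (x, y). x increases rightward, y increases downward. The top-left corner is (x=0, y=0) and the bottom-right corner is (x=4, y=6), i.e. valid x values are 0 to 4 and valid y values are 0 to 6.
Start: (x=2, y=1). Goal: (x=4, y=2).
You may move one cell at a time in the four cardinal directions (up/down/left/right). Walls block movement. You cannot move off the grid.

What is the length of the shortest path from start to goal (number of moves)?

Answer: Shortest path length: 3

Derivation:
BFS from (x=2, y=1) until reaching (x=4, y=2):
  Distance 0: (x=2, y=1)
  Distance 1: (x=2, y=0), (x=1, y=1), (x=3, y=1), (x=2, y=2)
  Distance 2: (x=1, y=0), (x=4, y=1), (x=1, y=2), (x=2, y=3)
  Distance 3: (x=0, y=0), (x=4, y=0), (x=0, y=2), (x=4, y=2), (x=1, y=3), (x=3, y=3)  <- goal reached here
One shortest path (3 moves): (x=2, y=1) -> (x=3, y=1) -> (x=4, y=1) -> (x=4, y=2)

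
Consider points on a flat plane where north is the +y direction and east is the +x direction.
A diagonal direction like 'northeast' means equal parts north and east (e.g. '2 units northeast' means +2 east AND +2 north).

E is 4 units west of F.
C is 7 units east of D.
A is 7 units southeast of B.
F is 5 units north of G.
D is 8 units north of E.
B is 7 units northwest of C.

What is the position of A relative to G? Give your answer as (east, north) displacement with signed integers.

Answer: A is at (east=3, north=13) relative to G.

Derivation:
Place G at the origin (east=0, north=0).
  F is 5 units north of G: delta (east=+0, north=+5); F at (east=0, north=5).
  E is 4 units west of F: delta (east=-4, north=+0); E at (east=-4, north=5).
  D is 8 units north of E: delta (east=+0, north=+8); D at (east=-4, north=13).
  C is 7 units east of D: delta (east=+7, north=+0); C at (east=3, north=13).
  B is 7 units northwest of C: delta (east=-7, north=+7); B at (east=-4, north=20).
  A is 7 units southeast of B: delta (east=+7, north=-7); A at (east=3, north=13).
Therefore A relative to G: (east=3, north=13).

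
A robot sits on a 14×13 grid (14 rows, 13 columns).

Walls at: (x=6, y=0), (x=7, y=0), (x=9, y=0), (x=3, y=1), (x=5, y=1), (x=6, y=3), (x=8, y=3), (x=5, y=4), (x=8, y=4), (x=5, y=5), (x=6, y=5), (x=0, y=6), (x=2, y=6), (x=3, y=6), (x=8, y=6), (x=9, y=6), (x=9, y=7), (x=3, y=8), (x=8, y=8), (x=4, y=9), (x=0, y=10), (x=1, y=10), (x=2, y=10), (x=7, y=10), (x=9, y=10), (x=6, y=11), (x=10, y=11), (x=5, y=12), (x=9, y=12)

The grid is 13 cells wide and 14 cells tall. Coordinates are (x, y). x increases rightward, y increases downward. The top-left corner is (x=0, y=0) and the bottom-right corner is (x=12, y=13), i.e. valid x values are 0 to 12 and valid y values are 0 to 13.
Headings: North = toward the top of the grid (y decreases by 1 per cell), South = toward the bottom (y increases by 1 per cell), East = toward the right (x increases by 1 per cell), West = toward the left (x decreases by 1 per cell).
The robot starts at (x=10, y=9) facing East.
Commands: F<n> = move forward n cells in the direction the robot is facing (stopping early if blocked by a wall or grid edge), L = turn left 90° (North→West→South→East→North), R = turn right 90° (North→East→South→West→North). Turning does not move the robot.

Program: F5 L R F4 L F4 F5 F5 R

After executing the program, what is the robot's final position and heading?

Answer: Final position: (x=12, y=0), facing East

Derivation:
Start: (x=10, y=9), facing East
  F5: move forward 2/5 (blocked), now at (x=12, y=9)
  L: turn left, now facing North
  R: turn right, now facing East
  F4: move forward 0/4 (blocked), now at (x=12, y=9)
  L: turn left, now facing North
  F4: move forward 4, now at (x=12, y=5)
  F5: move forward 5, now at (x=12, y=0)
  F5: move forward 0/5 (blocked), now at (x=12, y=0)
  R: turn right, now facing East
Final: (x=12, y=0), facing East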